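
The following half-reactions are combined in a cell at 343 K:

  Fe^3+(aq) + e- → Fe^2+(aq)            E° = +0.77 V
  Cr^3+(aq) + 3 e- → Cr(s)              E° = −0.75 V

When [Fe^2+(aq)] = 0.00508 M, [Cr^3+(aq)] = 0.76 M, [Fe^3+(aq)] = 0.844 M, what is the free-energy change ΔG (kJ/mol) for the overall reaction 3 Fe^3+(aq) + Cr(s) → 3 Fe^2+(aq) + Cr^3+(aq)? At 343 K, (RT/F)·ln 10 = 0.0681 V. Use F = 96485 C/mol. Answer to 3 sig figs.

−485 kJ/mol

With Fe³⁺/Fe²⁺ reduced at the cathode, E°cell = +0.77 − (−0.75) = +1.52 V and n = 3.
Q = ([Fe^2+(aq)]^3·[Cr^3+(aq)]) / [Fe^3+(aq)]^3 = 1.66×10^−7, so log Q = −6.781 and E = +1.52 − (0.0681/3)(−6.781) = +1.6739 V.
ΔG = −nFE = −(3)(96485)(+1.6739) J/mol = −485 kJ/mol.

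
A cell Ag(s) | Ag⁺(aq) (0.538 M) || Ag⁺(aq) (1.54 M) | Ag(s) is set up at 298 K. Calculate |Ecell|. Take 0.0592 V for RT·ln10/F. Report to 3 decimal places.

0.027 V

For a concentration cell E°cell = 0, since both electrodes use the same couple.
The compartment with the higher Ag⁺(aq) concentration (1.54 M) acts as the cathode; ions are reduced there and produced at the dilute (0.538 M) anode.
With n = 1, Ecell = −(0.0592/1)·log([dilute]/[conc]) = −(0.0592/1)·log(0.538/1.54) = +0.027 V.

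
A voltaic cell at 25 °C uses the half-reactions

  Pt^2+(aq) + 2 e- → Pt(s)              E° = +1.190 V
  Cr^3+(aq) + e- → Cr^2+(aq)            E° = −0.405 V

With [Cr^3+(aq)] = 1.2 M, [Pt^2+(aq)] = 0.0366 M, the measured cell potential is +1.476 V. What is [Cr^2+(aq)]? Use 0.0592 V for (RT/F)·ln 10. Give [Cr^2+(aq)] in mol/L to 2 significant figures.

With Pt²⁺/Pt at the cathode and Cr³⁺/Cr²⁺ at the anode, E°cell = +1.190 − (−0.405) = +1.595 V (n = 2).
Rearranging E = E° − (0.0592/n)·log Q gives log Q = 2(+1.595 − (+1.476))/0.0592 = 4.020.
Balancing electrons gives Pt^2+(aq) + 2 Cr^2+(aq) → Pt(s) + 2 Cr^3+(aq); thus Q = [Cr^3+(aq)]^2 / ([Pt^2+(aq)]·[Cr^2+(aq)]^2).
Substituting the known concentrations and solving, log [Cr^2+(aq)] = −1.213 and [Cr^2+(aq)] = 0.061 M.

0.061 M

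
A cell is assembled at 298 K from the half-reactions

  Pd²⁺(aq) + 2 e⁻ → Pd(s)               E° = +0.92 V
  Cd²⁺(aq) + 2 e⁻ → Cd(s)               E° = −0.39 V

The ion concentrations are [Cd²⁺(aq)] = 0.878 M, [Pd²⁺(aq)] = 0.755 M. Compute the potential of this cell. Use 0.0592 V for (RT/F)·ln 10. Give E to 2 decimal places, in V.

+1.31 V

Since E°(Pd²⁺/Pd) > E°(Cd²⁺/Cd), Pd²⁺/Pd serves as the cathode.
E°cell = E°cat − E°an = +0.92 − (−0.39) = +1.31 V; n = 2.
For the overall reaction Pd²⁺(aq) + Cd(s) → Pd(s) + Cd²⁺(aq), Q = [Cd²⁺(aq)] / [Pd²⁺(aq)] = 1.16, giving log Q = 0.066.
Applying E = E° − (RT ln10/nF)·log Q gives +1.31 − (0.0592/2)(0.066) = +1.31 V.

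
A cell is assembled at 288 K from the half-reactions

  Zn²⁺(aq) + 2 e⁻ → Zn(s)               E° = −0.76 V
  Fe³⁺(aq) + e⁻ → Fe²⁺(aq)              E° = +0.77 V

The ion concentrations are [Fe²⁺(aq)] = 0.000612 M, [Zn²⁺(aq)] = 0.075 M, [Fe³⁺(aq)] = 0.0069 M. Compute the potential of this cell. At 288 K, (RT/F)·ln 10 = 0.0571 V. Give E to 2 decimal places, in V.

+1.62 V

Fe³⁺/Fe²⁺ is reduced (cathode, E° = +0.77 V) and Zn²⁺/Zn is oxidized (anode).
E°cell = +0.77 − (−0.76) = +1.53 V, with n = 2 electrons transferred.
Balancing gives 2 Fe³⁺(aq) + Zn(s) → 2 Fe²⁺(aq) + Zn²⁺(aq); hence Q = ([Fe²⁺(aq)]^2·[Zn²⁺(aq)]) / [Fe³⁺(aq)]^2 = 0.00059 (log Q = −3.229).
E = E° − (0.0571/n)·log Q = +1.53 − (0.0571/2)(−3.229) = +1.62 V.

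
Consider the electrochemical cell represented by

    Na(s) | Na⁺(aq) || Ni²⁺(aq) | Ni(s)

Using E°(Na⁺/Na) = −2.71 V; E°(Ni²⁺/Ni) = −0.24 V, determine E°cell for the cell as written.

By convention the left-hand electrode in cell notation is the anode (oxidation) and the right-hand electrode is the cathode (reduction).
E°cell = E°(right) − E°(left) = −0.24 − (−2.71) = +2.47 V.

+2.47 V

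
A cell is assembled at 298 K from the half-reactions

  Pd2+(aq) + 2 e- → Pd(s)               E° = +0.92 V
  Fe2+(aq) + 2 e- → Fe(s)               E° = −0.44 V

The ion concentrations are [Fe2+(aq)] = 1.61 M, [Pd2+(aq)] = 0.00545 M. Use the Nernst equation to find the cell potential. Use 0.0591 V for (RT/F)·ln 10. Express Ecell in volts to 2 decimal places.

+1.29 V

Since E°(Pd²⁺/Pd) > E°(Fe²⁺/Fe), Pd²⁺/Pd serves as the cathode.
E°cell = E°cat − E°an = +0.92 − (−0.44) = +1.36 V; n = 2.
Balancing gives Pd2+(aq) + Fe(s) → Pd(s) + Fe2+(aq); hence Q = [Fe2+(aq)] / [Pd2+(aq)] = 295 (log Q = 2.470).
Applying E = E° − (RT ln10/nF)·log Q gives +1.36 − (0.0591/2)(2.470) = +1.29 V.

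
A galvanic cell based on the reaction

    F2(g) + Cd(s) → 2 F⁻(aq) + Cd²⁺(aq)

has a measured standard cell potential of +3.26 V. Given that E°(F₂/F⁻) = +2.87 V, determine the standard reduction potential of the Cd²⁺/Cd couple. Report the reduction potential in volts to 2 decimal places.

In the reaction as written the F₂/F⁻ couple is reduced (cathode) and Cd²⁺/Cd is oxidized (anode), so E°cell = E°(F₂/F⁻) − E°(Cd²⁺/Cd).
E°(Cd²⁺/Cd) = E°(cathode) − E°cell = +2.87 − (+3.26) = −0.39 V.

−0.39 V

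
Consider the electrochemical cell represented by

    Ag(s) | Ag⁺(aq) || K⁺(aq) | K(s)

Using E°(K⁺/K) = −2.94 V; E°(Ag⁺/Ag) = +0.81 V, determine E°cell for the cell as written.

By convention the left-hand electrode in cell notation is the anode (oxidation) and the right-hand electrode is the cathode (reduction).
E°cell = E°(right) − E°(left) = −2.94 − (+0.81) = −3.75 V.
The negative sign shows that, as written, the cell would require an external voltage to drive the reaction.

−3.75 V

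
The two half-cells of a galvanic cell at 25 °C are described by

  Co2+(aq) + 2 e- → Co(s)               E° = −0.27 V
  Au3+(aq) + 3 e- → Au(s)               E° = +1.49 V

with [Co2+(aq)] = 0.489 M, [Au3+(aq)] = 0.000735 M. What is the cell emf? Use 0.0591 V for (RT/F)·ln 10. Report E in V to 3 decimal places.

+1.707 V

The Au³⁺/Au couple has the more positive E°, so it is the cathode; Co²⁺/Co is the anode.
E°cell = +1.49 − (−0.27) = +1.76 V, with n = 6 electrons transferred.
The balanced reaction is 2 Au3+(aq) + 3 Co(s) → 2 Au(s) + 3 Co2+(aq), so Q = [Co2+(aq)]^3 / [Au3+(aq)]^2 = 2.16×10^5 and log Q = 5.335.
Applying E = E° − (RT ln10/nF)·log Q gives +1.76 − (0.0591/6)(5.335) = +1.707 V.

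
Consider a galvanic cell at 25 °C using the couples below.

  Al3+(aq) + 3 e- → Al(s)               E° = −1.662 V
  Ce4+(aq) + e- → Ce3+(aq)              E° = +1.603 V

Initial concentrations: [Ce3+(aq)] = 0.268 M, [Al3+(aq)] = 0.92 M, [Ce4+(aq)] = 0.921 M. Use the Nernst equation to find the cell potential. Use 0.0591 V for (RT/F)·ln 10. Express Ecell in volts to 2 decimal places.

+3.30 V

Ce⁴⁺/Ce³⁺ is reduced (cathode, E° = +1.603 V) and Al³⁺/Al is oxidized (anode).
E°cell = E°cat − E°an = +1.603 − (−1.662) = +3.265 V; n = 3.
The balanced reaction is 3 Ce4+(aq) + Al(s) → 3 Ce3+(aq) + Al3+(aq), so Q = ([Ce3+(aq)]^3·[Al3+(aq)]) / [Ce4+(aq)]^3 = 0.0227 and log Q = −1.645.
E = E° − (0.0591/n)·log Q = +3.265 − (0.0591/3)(−1.645) = +3.30 V.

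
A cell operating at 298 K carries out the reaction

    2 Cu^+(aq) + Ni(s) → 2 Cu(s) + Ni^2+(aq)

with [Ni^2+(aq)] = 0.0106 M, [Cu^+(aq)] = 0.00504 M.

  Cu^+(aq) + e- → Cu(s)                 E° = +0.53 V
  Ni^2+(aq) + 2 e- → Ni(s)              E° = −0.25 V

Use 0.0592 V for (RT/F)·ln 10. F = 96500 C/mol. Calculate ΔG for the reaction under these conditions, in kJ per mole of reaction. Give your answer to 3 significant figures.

The standard cell potential is +0.53 − (−0.25) = +0.78 V, with n = 2 electrons in the balanced equation.
Q = [Ni^2+(aq)] / [Cu^+(aq)]^2 = 417, so log Q = 2.620 and E = +0.78 − (0.0592/2)(2.620) = +0.7024 V.
ΔG = −nFE = −(2)(96500)(+0.7024) J/mol = −136 kJ/mol.

−136 kJ/mol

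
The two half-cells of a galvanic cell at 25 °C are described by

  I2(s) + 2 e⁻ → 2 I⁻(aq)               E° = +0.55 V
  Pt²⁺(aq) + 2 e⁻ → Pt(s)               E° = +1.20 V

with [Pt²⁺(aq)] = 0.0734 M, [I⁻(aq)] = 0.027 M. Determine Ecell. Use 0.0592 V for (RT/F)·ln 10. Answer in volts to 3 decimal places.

+0.524 V

Since E°(Pt²⁺/Pt) > E°(I₂/I⁻), Pt²⁺/Pt serves as the cathode.
E°cell = E°cat − E°an = +1.20 − (+0.55) = +0.65 V; n = 2.
Balancing gives Pt²⁺(aq) + 2 I⁻(aq) → Pt(s) + I2(s); hence Q = 1 / ([Pt²⁺(aq)]·[I⁻(aq)]^2) = 1.87×10^4 (log Q = 4.272).
By the Nernst equation, E = +0.65 − (0.0592/2)·(4.272) = +0.524 V.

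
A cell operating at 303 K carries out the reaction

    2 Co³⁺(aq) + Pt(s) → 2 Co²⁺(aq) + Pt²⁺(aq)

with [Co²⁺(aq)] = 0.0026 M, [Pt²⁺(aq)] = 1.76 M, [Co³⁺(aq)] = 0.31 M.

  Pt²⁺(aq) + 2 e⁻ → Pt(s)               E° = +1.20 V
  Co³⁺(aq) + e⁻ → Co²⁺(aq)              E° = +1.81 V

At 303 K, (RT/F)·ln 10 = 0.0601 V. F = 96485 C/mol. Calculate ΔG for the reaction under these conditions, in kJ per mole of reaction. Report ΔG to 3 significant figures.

E°cell = +1.81 − (+1.20) = +0.61 V; the balanced reaction transfers n = 2 electrons.
Here Q = ([Co²⁺(aq)]^2·[Pt²⁺(aq)]) / [Co³⁺(aq)]^2 = 0.000124 (log Q = −3.907), giving E = +0.61 − (0.0601/2)·(−3.907) = +0.7274 V.
ΔG = −nFE = −(2)(96485)(+0.7274) J/mol = −140 kJ/mol.

−140 kJ/mol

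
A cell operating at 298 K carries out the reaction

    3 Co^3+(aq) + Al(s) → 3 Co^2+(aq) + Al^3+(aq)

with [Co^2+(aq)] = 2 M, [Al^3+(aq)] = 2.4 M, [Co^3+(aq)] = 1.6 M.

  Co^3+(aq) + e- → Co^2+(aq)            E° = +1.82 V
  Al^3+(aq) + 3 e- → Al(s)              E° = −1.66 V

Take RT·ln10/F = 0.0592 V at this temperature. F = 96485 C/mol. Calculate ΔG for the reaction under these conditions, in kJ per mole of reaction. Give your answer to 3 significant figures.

With Co³⁺/Co²⁺ reduced at the cathode, E°cell = +1.82 − (−1.66) = +3.48 V and n = 3.
Here Q = ([Co^2+(aq)]^3·[Al^3+(aq)]) / [Co^3+(aq)]^3 = 4.69 (log Q = 0.671), giving E = +3.48 − (0.0592/3)·(0.671) = +3.4668 V.
Then ΔG = −nFE = −3 × 96485 × +3.4668 J/mol = −1000 kJ/mol.

−1000 kJ/mol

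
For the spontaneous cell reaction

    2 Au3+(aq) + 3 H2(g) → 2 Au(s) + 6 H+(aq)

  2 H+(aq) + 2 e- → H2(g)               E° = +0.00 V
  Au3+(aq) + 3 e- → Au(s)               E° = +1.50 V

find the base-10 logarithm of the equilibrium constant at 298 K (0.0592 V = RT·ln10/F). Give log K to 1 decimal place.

The Au³⁺/Au couple is reduced (cathode); E°cell = +1.50 − (+0.00) = +1.50 V with n = 6.
At equilibrium E = 0, so log K = nE°cell / 0.0592 = (6)(+1.50) / 0.0592 = 152.0.

log K = 152.0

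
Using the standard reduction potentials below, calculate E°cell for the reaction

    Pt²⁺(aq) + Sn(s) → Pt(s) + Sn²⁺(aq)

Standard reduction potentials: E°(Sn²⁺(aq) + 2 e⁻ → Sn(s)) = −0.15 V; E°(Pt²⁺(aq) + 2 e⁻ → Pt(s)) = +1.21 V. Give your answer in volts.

Pt²⁺(aq) gains electrons, so the Pt²⁺/Pt couple is the cathode; the Sn²⁺/Sn couple is the anode.
E°cell = E°(cathode) − E°(anode) = +1.21 − (−0.15) = +1.36 V.
The positive value indicates the reaction is spontaneous as written.

+1.36 V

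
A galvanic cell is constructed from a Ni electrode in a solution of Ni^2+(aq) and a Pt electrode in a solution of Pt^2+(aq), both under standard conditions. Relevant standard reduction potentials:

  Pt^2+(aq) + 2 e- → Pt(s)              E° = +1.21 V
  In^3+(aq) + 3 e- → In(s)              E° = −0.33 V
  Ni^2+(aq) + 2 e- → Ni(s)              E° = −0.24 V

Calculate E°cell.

The Pt²⁺/Pt couple has the higher E°, so Pt ion is reduced (cathode) and Ni is oxidized (anode).
E°cell = E°(cathode) − E°(anode) = +1.21 − (−0.24) = +1.45 V.

+1.45 V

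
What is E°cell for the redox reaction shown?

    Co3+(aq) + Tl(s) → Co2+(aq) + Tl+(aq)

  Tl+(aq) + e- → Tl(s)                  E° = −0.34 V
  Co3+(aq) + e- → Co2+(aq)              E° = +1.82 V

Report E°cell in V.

In the reaction as written, Co3+(aq) is reduced (cathode) and Tl+(aq) is produced by oxidation at the anode.
E°cell = E°(cathode) − E°(anode) = +1.82 − (−0.34) = +2.16 V.
The positive value indicates the reaction is spontaneous as written.

+2.16 V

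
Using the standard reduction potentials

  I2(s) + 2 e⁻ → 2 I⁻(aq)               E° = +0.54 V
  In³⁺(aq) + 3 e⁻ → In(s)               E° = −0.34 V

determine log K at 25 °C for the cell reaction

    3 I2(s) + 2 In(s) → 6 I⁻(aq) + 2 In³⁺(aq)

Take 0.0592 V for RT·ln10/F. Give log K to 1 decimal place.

The I₂/I⁻ couple is reduced (cathode); E°cell = +0.54 − (−0.34) = +0.88 V with n = 6.
At equilibrium E = 0, so log K = nE°cell / 0.0592 = (6)(+0.88) / 0.0592 = 89.2.

log K = 89.2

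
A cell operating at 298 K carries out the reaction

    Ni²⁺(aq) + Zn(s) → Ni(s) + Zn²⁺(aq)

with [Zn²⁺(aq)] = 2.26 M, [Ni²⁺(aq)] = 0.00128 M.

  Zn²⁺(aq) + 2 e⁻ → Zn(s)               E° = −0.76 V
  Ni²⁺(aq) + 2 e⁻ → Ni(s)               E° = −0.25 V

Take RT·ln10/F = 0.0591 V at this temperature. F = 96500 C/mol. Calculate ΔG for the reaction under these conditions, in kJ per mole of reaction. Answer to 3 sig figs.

−79.9 kJ/mol

The standard cell potential is −0.25 − (−0.76) = +0.51 V, with n = 2 electrons in the balanced equation.
Q = [Zn²⁺(aq)] / [Ni²⁺(aq)] = 1.77×10^3, so log Q = 3.247 and E = +0.51 − (0.0591/2)(3.247) = +0.4141 V.
Then ΔG = −nFE = −2 × 96500 × +0.4141 J/mol = −79.9 kJ/mol.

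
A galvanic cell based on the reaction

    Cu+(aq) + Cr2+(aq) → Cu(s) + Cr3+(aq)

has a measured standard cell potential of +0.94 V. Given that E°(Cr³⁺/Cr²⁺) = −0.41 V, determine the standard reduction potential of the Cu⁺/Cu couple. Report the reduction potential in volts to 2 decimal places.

+0.53 V

In the reaction as written the Cu⁺/Cu couple is reduced (cathode) and Cr³⁺/Cr²⁺ is oxidized (anode), so E°cell = E°(Cu⁺/Cu) − E°(Cr³⁺/Cr²⁺).
E°(Cu⁺/Cu) = E°cell + E°(anode) = +0.94 + (−0.41) = +0.53 V.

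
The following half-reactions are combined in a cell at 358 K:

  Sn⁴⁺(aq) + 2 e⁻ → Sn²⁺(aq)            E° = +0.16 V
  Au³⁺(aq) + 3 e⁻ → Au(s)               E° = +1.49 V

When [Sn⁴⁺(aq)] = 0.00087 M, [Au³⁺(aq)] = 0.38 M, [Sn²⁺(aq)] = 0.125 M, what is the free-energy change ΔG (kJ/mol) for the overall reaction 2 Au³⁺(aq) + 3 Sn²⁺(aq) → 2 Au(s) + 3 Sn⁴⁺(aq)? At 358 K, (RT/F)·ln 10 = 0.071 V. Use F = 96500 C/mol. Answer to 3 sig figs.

−809 kJ/mol

The standard cell potential is +1.49 − (+0.16) = +1.33 V, with n = 6 electrons in the balanced equation.
The reaction quotient is [Sn⁴⁺(aq)]^3 / ([Au³⁺(aq)]^2·[Sn²⁺(aq)]^3) = 2.33×10^−6; by Nernst, E = +1.33 − (0.071/6)(−5.632) = +1.3966 V.
Then ΔG = −nFE = −6 × 96500 × +1.3966 J/mol = −809 kJ/mol.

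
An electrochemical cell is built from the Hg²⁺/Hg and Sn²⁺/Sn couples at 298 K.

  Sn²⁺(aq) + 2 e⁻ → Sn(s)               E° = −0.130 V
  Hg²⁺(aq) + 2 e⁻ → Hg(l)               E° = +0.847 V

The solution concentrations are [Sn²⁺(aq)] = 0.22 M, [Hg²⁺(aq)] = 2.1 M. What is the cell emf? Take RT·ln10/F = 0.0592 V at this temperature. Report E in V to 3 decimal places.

The Hg²⁺/Hg couple has the more positive E°, so it is the cathode; Sn²⁺/Sn is the anode.
E°cell = +0.847 − (−0.130) = +0.977 V, with n = 2 electrons transferred.
Balancing gives Hg²⁺(aq) + Sn(s) → Hg(l) + Sn²⁺(aq); hence Q = [Sn²⁺(aq)] / [Hg²⁺(aq)] = 0.105 (log Q = −0.980).
E = E° − (0.0592/n)·log Q = +0.977 − (0.0592/2)(−0.980) = +1.006 V.

+1.006 V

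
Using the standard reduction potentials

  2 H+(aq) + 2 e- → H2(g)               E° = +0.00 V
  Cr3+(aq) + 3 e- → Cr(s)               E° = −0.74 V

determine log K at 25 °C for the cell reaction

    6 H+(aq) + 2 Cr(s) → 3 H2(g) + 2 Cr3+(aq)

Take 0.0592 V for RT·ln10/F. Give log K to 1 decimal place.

log K = 75.0

The 2H⁺/H₂ couple is reduced (cathode); E°cell = +0.00 − (−0.74) = +0.74 V with n = 6.
At equilibrium E = 0, so log K = nE°cell / 0.0592 = (6)(+0.74) / 0.0592 = 75.0.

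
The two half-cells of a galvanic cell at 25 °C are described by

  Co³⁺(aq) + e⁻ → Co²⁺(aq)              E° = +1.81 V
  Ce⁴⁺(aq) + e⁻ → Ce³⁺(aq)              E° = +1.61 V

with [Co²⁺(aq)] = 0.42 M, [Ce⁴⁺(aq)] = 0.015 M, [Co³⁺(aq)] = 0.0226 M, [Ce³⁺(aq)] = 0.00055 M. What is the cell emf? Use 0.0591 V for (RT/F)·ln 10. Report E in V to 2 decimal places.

+0.04 V

Since E°(Co³⁺/Co²⁺) > E°(Ce⁴⁺/Ce³⁺), Co³⁺/Co²⁺ serves as the cathode.
The standard potential is +1.81 − (+1.61) = +0.20 V and the balanced reaction transfers n = 1 electron.
Balancing gives Co³⁺(aq) + Ce³⁺(aq) → Co²⁺(aq) + Ce⁴⁺(aq); hence Q = ([Co²⁺(aq)]·[Ce⁴⁺(aq)]) / ([Co³⁺(aq)]·[Ce³⁺(aq)]) = 507 (log Q = 2.705).
By the Nernst equation, E = +0.20 − (0.0591/1)·(2.705) = +0.04 V.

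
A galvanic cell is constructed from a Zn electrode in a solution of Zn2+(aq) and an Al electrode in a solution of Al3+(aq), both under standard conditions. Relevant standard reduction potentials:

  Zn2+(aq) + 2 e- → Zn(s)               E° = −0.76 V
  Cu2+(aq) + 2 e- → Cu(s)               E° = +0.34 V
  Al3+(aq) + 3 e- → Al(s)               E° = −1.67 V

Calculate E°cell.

+0.91 V

Of the two couples in this cell, the one with the more positive reduction potential is reduced at the cathode: here that is Zn²⁺/Zn (−0.76 V); Al³⁺/Al (−1.67 V) is the anode.
E°cell = E°(cathode) − E°(anode) = −0.76 − (−1.67) = +0.91 V.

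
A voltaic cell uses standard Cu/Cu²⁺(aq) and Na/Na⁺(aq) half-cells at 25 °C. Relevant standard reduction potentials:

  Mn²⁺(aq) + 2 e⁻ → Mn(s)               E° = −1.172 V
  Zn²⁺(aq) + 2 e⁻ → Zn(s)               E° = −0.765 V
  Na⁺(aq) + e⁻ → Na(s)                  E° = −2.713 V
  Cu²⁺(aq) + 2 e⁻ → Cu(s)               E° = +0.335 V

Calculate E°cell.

The Cu²⁺/Cu couple has the higher E°, so Cu ion is reduced (cathode) and Na is oxidized (anode).
E°cell = E°(cathode) − E°(anode) = +0.335 − (−2.713) = +3.048 V.

+3.048 V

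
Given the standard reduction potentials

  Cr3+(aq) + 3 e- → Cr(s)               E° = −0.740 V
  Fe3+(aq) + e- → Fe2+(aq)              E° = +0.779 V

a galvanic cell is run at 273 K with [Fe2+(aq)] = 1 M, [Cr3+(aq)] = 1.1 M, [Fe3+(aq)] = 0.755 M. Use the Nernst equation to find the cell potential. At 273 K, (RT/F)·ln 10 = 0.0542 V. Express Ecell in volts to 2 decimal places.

+1.51 V

Fe³⁺/Fe²⁺ is reduced (cathode, E° = +0.779 V) and Cr³⁺/Cr is oxidized (anode).
The standard potential is +0.779 − (−0.740) = +1.519 V and the balanced reaction transfers n = 3 electrons.
For the overall reaction 3 Fe3+(aq) + Cr(s) → 3 Fe2+(aq) + Cr3+(aq), Q = ([Fe2+(aq)]^3·[Cr3+(aq)]) / [Fe3+(aq)]^3 = 2.56, giving log Q = 0.408.
E = E° − (0.0542/n)·log Q = +1.519 − (0.0542/3)(0.408) = +1.51 V.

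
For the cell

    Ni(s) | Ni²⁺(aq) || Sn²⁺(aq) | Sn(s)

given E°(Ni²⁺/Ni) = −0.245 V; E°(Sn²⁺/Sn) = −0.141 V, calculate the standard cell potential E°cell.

By convention the left-hand electrode in cell notation is the anode (oxidation) and the right-hand electrode is the cathode (reduction).
E°cell = E°(right) − E°(left) = −0.141 − (−0.245) = +0.104 V.

+0.104 V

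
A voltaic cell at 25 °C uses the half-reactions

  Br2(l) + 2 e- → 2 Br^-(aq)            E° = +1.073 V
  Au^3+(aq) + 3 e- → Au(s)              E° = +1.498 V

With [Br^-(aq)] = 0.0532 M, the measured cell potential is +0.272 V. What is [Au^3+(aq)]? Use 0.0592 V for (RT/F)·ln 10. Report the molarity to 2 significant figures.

With Au³⁺/Au at the cathode and Br₂/Br⁻ at the anode, E°cell = +1.498 − (+1.073) = +0.425 V (n = 6).
Since E = E° − (0.0592/n)·log Q, log Q = n(E° − E)/0.0592 = 15.507.
For 2 Au^3+(aq) + 6 Br^-(aq) → 2 Au(s) + 3 Br2(l), the reaction quotient is Q = 1 / ([Au^3+(aq)]^2·[Br^-(aq)]^6).
Isolating [Au^3+(aq)] in Q = 10^{15.507} yields log [Au^3+(aq)] = −3.931, i.e. 0.00012 M.

0.00012 M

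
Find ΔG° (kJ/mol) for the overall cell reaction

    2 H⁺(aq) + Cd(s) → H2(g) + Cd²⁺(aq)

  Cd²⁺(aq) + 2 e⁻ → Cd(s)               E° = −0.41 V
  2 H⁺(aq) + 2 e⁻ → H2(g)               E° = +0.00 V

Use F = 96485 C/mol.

−79.1 kJ/mol

In the reaction as written H⁺(aq) is reduced, so the 2H⁺/H₂ couple is the cathode and Cd²⁺/Cd is the anode.
E°cell = +0.00 − (−0.41) = +0.41 V; balancing electrons gives n = 2.
ΔG° = −nFE°cell = −(2)(96485)(+0.41) J/mol = −79.1 kJ/mol.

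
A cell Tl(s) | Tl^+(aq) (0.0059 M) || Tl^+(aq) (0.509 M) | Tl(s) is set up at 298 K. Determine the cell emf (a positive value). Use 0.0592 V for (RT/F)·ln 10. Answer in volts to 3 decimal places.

0.115 V

For a concentration cell E°cell = 0, since both electrodes use the same couple.
The compartment with the higher Tl^+(aq) concentration (0.509 M) acts as the cathode; ions are reduced there and produced at the dilute (0.0059 M) anode.
With n = 1, Ecell = −(0.0592/1)·log([dilute]/[conc]) = −(0.0592/1)·log(0.0059/0.509) = +0.115 V.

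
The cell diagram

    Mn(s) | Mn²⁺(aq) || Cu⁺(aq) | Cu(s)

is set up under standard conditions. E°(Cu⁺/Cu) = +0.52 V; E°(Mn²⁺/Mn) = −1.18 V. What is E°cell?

+1.70 V

By convention the left-hand electrode in cell notation is the anode (oxidation) and the right-hand electrode is the cathode (reduction).
E°cell = E°(right) − E°(left) = +0.52 − (−1.18) = +1.70 V.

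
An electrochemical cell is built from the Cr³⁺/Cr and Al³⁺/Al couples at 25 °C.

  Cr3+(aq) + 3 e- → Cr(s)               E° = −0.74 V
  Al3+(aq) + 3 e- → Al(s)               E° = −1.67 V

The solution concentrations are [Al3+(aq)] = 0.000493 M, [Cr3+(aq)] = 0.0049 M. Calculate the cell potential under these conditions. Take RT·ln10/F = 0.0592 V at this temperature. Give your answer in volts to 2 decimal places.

The Cr³⁺/Cr couple has the more positive E°, so it is the cathode; Al³⁺/Al is the anode.
E°cell = E°cat − E°an = −0.74 − (−1.67) = +0.93 V; n = 3.
Balancing gives Cr3+(aq) + Al(s) → Cr(s) + Al3+(aq); hence Q = [Al3+(aq)] / [Cr3+(aq)] = 0.101 (log Q = −0.997).
E = E° − (0.0592/n)·log Q = +0.93 − (0.0592/3)(−0.997) = +0.95 V.

+0.95 V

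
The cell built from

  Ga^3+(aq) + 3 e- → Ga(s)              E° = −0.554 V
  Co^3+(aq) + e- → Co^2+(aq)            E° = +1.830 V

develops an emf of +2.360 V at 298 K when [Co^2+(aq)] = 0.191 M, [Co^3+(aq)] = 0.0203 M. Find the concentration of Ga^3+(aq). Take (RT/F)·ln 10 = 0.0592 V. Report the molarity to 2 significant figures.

The Co³⁺/Co²⁺ couple has the larger reduction potential, so it is the cathode: E°cell = +1.830 − (−0.554) = +2.384 V and n = 3.
From the Nernst equation, log Q = n(E° − E)/0.0592 = 3·(+2.384 − (+2.360))/0.0592 = 1.216.
For 3 Co^3+(aq) + Ga(s) → 3 Co^2+(aq) + Ga^3+(aq), the reaction quotient is Q = ([Co^2+(aq)]^3·[Ga^3+(aq)]) / [Co^3+(aq)]^3.
Solving for the unknown gives log [Ga^3+(aq)] = −1.705, so [Ga^3+(aq)] ≈ 0.020 M.

0.020 M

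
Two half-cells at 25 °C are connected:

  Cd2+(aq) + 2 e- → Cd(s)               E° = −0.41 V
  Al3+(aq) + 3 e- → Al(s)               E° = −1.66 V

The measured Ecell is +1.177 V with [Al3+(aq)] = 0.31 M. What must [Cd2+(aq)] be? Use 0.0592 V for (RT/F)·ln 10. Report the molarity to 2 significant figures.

The Cd²⁺/Cd couple has the larger reduction potential, so it is the cathode: E°cell = −0.41 − (−1.66) = +1.25 V and n = 6.
Rearranging E = E° − (0.0592/n)·log Q gives log Q = 6(+1.25 − (+1.177))/0.0592 = 7.399.
For 3 Cd2+(aq) + 2 Al(s) → 3 Cd(s) + 2 Al3+(aq), the reaction quotient is Q = [Al3+(aq)]^2 / [Cd2+(aq)]^3.
Substituting the known concentrations and solving, log [Cd2+(aq)] = −2.805 and [Cd2+(aq)] = 0.0016 M.

0.0016 M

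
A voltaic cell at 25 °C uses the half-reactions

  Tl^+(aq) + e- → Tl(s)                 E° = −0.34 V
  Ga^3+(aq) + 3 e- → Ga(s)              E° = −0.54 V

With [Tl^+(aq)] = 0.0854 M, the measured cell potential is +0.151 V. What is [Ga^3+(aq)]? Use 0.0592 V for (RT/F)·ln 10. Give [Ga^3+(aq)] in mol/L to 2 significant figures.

0.19 M

Tl⁺/Tl is the cathode (higher E°); E°cell = −0.34 − (−0.54) = +0.20 V with n = 3.
From the Nernst equation, log Q = n(E° − E)/0.0592 = 3·(+0.20 − (+0.151))/0.0592 = 2.483.
For 3 Tl^+(aq) + Ga(s) → 3 Tl(s) + Ga^3+(aq), the reaction quotient is Q = [Ga^3+(aq)] / [Tl^+(aq)]^3.
Solving for the unknown gives log [Ga^3+(aq)] = −0.723, so [Ga^3+(aq)] ≈ 0.19 M.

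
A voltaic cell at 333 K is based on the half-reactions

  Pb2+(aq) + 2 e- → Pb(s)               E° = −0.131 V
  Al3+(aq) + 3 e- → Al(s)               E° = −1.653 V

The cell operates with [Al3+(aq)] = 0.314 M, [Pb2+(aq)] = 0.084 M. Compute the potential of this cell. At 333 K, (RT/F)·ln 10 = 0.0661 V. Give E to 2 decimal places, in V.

+1.50 V

The Pb²⁺/Pb couple has the more positive E°, so it is the cathode; Al³⁺/Al is the anode.
The standard potential is −0.131 − (−1.653) = +1.522 V and the balanced reaction transfers n = 6 electrons.
For the overall reaction 3 Pb2+(aq) + 2 Al(s) → 3 Pb(s) + 2 Al3+(aq), Q = [Al3+(aq)]^2 / [Pb2+(aq)]^3 = 166, giving log Q = 2.221.
E = E° − (0.0661/n)·log Q = +1.522 − (0.0661/6)(2.221) = +1.50 V.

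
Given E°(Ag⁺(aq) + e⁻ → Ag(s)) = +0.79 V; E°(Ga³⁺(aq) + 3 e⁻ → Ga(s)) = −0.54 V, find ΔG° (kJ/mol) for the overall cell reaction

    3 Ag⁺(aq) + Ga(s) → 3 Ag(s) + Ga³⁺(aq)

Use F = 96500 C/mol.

In the reaction as written Ag⁺(aq) is reduced, so the Ag⁺/Ag couple is the cathode and Ga³⁺/Ga is the anode.
E°cell = +0.79 − (−0.54) = +1.33 V; balancing electrons gives n = 3.
ΔG° = −nFE°cell = −(3)(96500)(+1.33) J/mol = −385 kJ/mol.

−385 kJ/mol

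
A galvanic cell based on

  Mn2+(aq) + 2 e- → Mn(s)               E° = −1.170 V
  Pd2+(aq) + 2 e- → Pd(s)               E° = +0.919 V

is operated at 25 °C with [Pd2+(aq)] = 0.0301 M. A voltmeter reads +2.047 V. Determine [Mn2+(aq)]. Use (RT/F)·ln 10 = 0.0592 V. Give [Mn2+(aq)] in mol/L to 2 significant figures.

0.79 M

With Pd²⁺/Pd at the cathode and Mn²⁺/Mn at the anode, E°cell = +0.919 − (−1.170) = +2.089 V (n = 2).
Rearranging E = E° − (0.0592/n)·log Q gives log Q = 2(+2.089 − (+2.047))/0.0592 = 1.419.
The balanced reaction is Pd2+(aq) + Mn(s) → Pd(s) + Mn2+(aq), so Q = [Mn2+(aq)] / [Pd2+(aq)].
Solving for the unknown gives log [Mn2+(aq)] = −0.102, so [Mn2+(aq)] ≈ 0.79 M.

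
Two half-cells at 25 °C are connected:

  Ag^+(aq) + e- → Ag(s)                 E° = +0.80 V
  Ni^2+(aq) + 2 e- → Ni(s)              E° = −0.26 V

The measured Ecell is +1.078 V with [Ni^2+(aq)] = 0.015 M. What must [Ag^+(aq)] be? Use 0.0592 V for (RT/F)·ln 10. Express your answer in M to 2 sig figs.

0.25 M

With Ag⁺/Ag at the cathode and Ni²⁺/Ni at the anode, E°cell = +0.80 − (−0.26) = +1.06 V (n = 2).
Rearranging E = E° − (0.0592/n)·log Q gives log Q = 2(+1.06 − (+1.078))/0.0592 = −0.608.
Balancing electrons gives 2 Ag^+(aq) + Ni(s) → 2 Ag(s) + Ni^2+(aq); thus Q = [Ni^2+(aq)] / [Ag^+(aq)]^2.
Solving for the unknown gives log [Ag^+(aq)] = −0.608, so [Ag^+(aq)] ≈ 0.25 M.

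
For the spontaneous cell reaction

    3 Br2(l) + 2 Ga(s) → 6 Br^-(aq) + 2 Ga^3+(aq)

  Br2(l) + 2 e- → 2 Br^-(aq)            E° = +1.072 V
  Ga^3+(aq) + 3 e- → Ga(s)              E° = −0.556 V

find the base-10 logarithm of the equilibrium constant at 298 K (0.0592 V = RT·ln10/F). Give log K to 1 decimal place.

log K = 165.0

The Br₂/Br⁻ couple is reduced (cathode); E°cell = +1.072 − (−0.556) = +1.628 V with n = 6.
At equilibrium E = 0, so log K = nE°cell / 0.0592 = (6)(+1.628) / 0.0592 = 165.0.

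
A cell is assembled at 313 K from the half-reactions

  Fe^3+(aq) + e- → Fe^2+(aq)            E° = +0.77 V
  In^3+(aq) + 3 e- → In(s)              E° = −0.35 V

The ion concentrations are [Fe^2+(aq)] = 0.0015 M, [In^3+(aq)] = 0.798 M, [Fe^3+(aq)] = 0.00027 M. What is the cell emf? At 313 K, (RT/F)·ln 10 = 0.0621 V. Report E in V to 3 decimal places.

+1.076 V

Fe³⁺/Fe²⁺ is reduced (cathode, E° = +0.77 V) and In³⁺/In is oxidized (anode).
E°cell = +0.77 − (−0.35) = +1.12 V, with n = 3 electrons transferred.
The balanced reaction is 3 Fe^3+(aq) + In(s) → 3 Fe^2+(aq) + In^3+(aq), so Q = ([Fe^2+(aq)]^3·[In^3+(aq)]) / [Fe^3+(aq)]^3 = 137 and log Q = 2.136.
By the Nernst equation, E = +1.12 − (0.0621/3)·(2.136) = +1.076 V.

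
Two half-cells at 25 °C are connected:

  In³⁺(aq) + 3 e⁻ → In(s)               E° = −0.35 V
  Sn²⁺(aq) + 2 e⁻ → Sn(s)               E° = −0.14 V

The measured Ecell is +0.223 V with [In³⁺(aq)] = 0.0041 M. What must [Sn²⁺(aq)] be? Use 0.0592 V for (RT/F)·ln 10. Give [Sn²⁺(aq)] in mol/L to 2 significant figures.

0.070 M

With Sn²⁺/Sn at the cathode and In³⁺/In at the anode, E°cell = −0.14 − (−0.35) = +0.21 V (n = 6).
From the Nernst equation, log Q = n(E° − E)/0.0592 = 6·(+0.21 − (+0.223))/0.0592 = −1.318.
For 3 Sn²⁺(aq) + 2 In(s) → 3 Sn(s) + 2 In³⁺(aq), the reaction quotient is Q = [In³⁺(aq)]^2 / [Sn²⁺(aq)]^3.
Solving for the unknown gives log [Sn²⁺(aq)] = −1.152, so [Sn²⁺(aq)] ≈ 0.070 M.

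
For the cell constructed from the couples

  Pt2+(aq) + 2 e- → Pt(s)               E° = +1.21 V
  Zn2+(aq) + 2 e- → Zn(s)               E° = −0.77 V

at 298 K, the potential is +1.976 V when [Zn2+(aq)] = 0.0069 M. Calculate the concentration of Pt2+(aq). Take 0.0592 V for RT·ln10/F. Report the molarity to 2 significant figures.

0.0051 M

The Pt²⁺/Pt couple has the larger reduction potential, so it is the cathode: E°cell = +1.21 − (−0.77) = +1.98 V and n = 2.
Since E = E° − (0.0592/n)·log Q, log Q = n(E° − E)/0.0592 = 0.135.
Balancing electrons gives Pt2+(aq) + Zn(s) → Pt(s) + Zn2+(aq); thus Q = [Zn2+(aq)] / [Pt2+(aq)].
Isolating [Pt2+(aq)] in Q = 10^{0.135} yields log [Pt2+(aq)] = −2.296, i.e. 0.0051 M.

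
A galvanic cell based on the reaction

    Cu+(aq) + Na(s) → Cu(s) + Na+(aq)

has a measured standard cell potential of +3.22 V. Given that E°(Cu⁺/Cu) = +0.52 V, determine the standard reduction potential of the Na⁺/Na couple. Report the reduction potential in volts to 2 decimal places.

In the reaction as written the Cu⁺/Cu couple is reduced (cathode) and Na⁺/Na is oxidized (anode), so E°cell = E°(Cu⁺/Cu) − E°(Na⁺/Na).
E°(Na⁺/Na) = E°(cathode) − E°cell = +0.52 − (+3.22) = −2.70 V.

−2.70 V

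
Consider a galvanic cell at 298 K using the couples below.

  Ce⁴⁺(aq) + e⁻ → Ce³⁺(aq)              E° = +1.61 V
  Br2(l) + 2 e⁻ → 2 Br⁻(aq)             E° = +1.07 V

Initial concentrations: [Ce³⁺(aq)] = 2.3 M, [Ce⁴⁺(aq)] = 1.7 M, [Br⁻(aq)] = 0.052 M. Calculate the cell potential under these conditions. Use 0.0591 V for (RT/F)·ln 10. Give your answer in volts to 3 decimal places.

+0.456 V

Ce⁴⁺/Ce³⁺ is reduced (cathode, E° = +1.61 V) and Br₂/Br⁻ is oxidized (anode).
E°cell = +1.61 − (+1.07) = +0.54 V, with n = 2 electrons transferred.
Balancing gives 2 Ce⁴⁺(aq) + 2 Br⁻(aq) → 2 Ce³⁺(aq) + Br2(l); hence Q = [Ce³⁺(aq)]^2 / ([Ce⁴⁺(aq)]^2·[Br⁻(aq)]^2) = 677 (log Q = 2.831).
Applying E = E° − (RT ln10/nF)·log Q gives +0.54 − (0.0591/2)(2.831) = +0.456 V.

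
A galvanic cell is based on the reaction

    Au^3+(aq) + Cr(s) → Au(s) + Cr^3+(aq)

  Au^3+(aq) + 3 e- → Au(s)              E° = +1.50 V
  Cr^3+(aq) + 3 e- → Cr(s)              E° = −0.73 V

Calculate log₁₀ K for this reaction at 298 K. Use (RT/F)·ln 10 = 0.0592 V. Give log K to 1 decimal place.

log K = 113.0

The Au³⁺/Au couple is reduced (cathode); E°cell = +1.50 − (−0.73) = +2.23 V with n = 3.
At equilibrium E = 0, so log K = nE°cell / 0.0592 = (3)(+2.23) / 0.0592 = 113.0.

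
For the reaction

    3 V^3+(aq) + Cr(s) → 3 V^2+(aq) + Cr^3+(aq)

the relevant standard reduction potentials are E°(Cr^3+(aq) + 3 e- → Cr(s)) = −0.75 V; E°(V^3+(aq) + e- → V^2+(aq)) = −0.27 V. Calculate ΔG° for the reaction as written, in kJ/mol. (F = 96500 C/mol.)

−139 kJ/mol

In the reaction as written V^3+(aq) is reduced, so the V³⁺/V²⁺ couple is the cathode and Cr³⁺/Cr is the anode.
E°cell = −0.27 − (−0.75) = +0.48 V; balancing electrons gives n = 3.
ΔG° = −nFE°cell = −(3)(96500)(+0.48) J/mol = −139 kJ/mol.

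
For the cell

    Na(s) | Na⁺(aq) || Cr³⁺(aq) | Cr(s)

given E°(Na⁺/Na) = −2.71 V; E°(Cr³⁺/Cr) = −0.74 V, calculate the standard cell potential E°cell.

+1.97 V

By convention the left-hand electrode in cell notation is the anode (oxidation) and the right-hand electrode is the cathode (reduction).
E°cell = E°(right) − E°(left) = −0.74 − (−2.71) = +1.97 V.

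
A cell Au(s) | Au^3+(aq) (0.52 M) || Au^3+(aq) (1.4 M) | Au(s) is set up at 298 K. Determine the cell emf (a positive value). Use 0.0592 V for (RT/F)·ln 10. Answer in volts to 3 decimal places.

0.008 V

For a concentration cell E°cell = 0, since both electrodes use the same couple.
The compartment with the higher Au^3+(aq) concentration (1.4 M) acts as the cathode; ions are reduced there and produced at the dilute (0.52 M) anode.
With n = 3, Ecell = −(0.0592/3)·log([dilute]/[conc]) = −(0.0592/3)·log(0.52/1.4) = +0.008 V.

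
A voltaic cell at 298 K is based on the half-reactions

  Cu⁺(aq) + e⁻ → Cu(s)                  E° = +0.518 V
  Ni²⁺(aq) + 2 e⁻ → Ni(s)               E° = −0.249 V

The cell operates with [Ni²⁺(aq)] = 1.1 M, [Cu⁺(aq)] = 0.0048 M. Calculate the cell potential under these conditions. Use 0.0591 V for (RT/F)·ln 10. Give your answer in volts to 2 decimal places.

+0.63 V

The Cu⁺/Cu couple has the more positive E°, so it is the cathode; Ni²⁺/Ni is the anode.
E°cell = +0.518 − (−0.249) = +0.767 V, with n = 2 electrons transferred.
The balanced reaction is 2 Cu⁺(aq) + Ni(s) → 2 Cu(s) + Ni²⁺(aq), so Q = [Ni²⁺(aq)] / [Cu⁺(aq)]^2 = 4.77×10^4 and log Q = 4.679.
E = E° − (0.0591/n)·log Q = +0.767 − (0.0591/2)(4.679) = +0.63 V.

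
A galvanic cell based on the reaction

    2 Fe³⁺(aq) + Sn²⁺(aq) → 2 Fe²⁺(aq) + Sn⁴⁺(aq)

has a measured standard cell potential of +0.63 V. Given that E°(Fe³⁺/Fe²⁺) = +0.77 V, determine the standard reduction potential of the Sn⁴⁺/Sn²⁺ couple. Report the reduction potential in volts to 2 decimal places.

In the reaction as written the Fe³⁺/Fe²⁺ couple is reduced (cathode) and Sn⁴⁺/Sn²⁺ is oxidized (anode), so E°cell = E°(Fe³⁺/Fe²⁺) − E°(Sn⁴⁺/Sn²⁺).
E°(Sn⁴⁺/Sn²⁺) = E°(cathode) − E°cell = +0.77 − (+0.63) = +0.14 V.

+0.14 V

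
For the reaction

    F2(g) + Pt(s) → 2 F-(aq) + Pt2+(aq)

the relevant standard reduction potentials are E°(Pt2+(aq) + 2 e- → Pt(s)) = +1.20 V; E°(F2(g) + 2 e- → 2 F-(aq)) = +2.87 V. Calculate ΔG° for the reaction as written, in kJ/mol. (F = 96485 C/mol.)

In the reaction as written F2(g) is reduced, so the F₂/F⁻ couple is the cathode and Pt²⁺/Pt is the anode.
E°cell = +2.87 − (+1.20) = +1.67 V; balancing electrons gives n = 2.
ΔG° = −nFE°cell = −(2)(96485)(+1.67) J/mol = −322 kJ/mol.

−322 kJ/mol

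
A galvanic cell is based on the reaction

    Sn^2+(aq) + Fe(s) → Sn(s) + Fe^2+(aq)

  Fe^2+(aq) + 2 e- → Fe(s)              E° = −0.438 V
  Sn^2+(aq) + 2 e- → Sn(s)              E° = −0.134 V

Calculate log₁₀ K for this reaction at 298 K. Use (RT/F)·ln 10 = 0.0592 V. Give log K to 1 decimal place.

The Sn²⁺/Sn couple is reduced (cathode); E°cell = −0.134 − (−0.438) = +0.304 V with n = 2.
At equilibrium E = 0, so log K = nE°cell / 0.0592 = (2)(+0.304) / 0.0592 = 10.3.

log K = 10.3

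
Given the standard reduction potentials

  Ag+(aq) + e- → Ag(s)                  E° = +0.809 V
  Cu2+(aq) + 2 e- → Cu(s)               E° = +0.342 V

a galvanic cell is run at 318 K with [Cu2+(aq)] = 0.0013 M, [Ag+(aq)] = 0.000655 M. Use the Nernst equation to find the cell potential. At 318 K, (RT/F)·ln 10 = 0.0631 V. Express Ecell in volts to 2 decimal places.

Ag⁺/Ag is reduced (cathode, E° = +0.809 V) and Cu²⁺/Cu is oxidized (anode).
E°cell = +0.809 − (+0.342) = +0.467 V, with n = 2 electrons transferred.
Balancing gives 2 Ag+(aq) + Cu(s) → 2 Ag(s) + Cu2+(aq); hence Q = [Cu2+(aq)] / [Ag+(aq)]^2 = 3.03×10^3 (log Q = 3.481).
Applying E = E° − (RT ln10/nF)·log Q gives +0.467 − (0.0631/2)(3.481) = +0.36 V.

+0.36 V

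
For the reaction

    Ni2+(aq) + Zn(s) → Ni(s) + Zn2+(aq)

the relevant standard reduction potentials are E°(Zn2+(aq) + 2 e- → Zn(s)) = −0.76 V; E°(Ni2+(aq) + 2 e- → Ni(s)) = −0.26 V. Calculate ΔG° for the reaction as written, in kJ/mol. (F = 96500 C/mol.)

−96.5 kJ/mol

In the reaction as written Ni2+(aq) is reduced, so the Ni²⁺/Ni couple is the cathode and Zn²⁺/Zn is the anode.
E°cell = −0.26 − (−0.76) = +0.50 V; balancing electrons gives n = 2.
ΔG° = −nFE°cell = −(2)(96500)(+0.50) J/mol = −96.5 kJ/mol.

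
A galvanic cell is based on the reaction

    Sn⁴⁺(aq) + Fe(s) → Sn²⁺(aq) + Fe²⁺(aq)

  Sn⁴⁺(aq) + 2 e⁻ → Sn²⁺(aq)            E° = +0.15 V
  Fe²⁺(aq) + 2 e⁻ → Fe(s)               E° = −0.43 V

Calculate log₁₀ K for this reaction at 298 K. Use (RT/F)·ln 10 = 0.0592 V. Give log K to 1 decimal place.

The Sn⁴⁺/Sn²⁺ couple is reduced (cathode); E°cell = +0.15 − (−0.43) = +0.58 V with n = 2.
At equilibrium E = 0, so log K = nE°cell / 0.0592 = (2)(+0.58) / 0.0592 = 19.6.

log K = 19.6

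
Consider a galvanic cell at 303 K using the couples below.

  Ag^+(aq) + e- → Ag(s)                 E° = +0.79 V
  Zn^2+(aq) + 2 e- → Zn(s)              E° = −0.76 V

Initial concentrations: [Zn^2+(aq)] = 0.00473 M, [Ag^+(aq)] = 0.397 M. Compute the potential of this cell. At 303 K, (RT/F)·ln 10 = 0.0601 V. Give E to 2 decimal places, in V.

+1.60 V

The Ag⁺/Ag couple has the more positive E°, so it is the cathode; Zn²⁺/Zn is the anode.
E°cell = E°cat − E°an = +0.79 − (−0.76) = +1.55 V; n = 2.
Balancing gives 2 Ag^+(aq) + Zn(s) → 2 Ag(s) + Zn^2+(aq); hence Q = [Zn^2+(aq)] / [Ag^+(aq)]^2 = 0.03 (log Q = −1.523).
Applying E = E° − (RT ln10/nF)·log Q gives +1.55 − (0.0601/2)(−1.523) = +1.60 V.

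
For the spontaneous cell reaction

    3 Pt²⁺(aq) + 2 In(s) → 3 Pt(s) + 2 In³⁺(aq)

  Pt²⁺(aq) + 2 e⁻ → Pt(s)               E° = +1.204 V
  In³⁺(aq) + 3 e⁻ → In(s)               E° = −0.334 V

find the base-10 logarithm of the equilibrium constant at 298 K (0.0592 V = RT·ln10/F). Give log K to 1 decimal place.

log K = 155.9

The Pt²⁺/Pt couple is reduced (cathode); E°cell = +1.204 − (−0.334) = +1.538 V with n = 6.
At equilibrium E = 0, so log K = nE°cell / 0.0592 = (6)(+1.538) / 0.0592 = 155.9.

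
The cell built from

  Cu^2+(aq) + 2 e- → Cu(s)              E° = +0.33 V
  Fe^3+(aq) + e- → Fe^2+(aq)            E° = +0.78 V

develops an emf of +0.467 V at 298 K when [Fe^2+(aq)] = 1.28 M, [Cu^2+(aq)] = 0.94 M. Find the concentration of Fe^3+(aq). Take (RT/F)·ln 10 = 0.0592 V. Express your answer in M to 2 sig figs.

2.4 M

Fe³⁺/Fe²⁺ is the cathode (higher E°); E°cell = +0.78 − (+0.33) = +0.45 V with n = 2.
From the Nernst equation, log Q = n(E° − E)/0.0592 = 2·(+0.45 − (+0.467))/0.0592 = −0.574.
The balanced reaction is 2 Fe^3+(aq) + Cu(s) → 2 Fe^2+(aq) + Cu^2+(aq), so Q = ([Fe^2+(aq)]^2·[Cu^2+(aq)]) / [Fe^3+(aq)]^2.
Solving for the unknown gives log [Fe^3+(aq)] = 0.381, so [Fe^3+(aq)] ≈ 2.4 M.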